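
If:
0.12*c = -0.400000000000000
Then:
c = -3.33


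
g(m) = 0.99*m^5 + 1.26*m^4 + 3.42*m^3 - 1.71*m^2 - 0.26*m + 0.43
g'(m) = 4.95*m^4 + 5.04*m^3 + 10.26*m^2 - 3.42*m - 0.26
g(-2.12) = -56.23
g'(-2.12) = 105.07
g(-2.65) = -141.78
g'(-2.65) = 231.17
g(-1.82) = -31.32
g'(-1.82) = 63.88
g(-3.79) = -723.52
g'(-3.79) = 907.02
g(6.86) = 18852.93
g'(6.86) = 13048.47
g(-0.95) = -3.54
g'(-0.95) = 11.96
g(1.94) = 63.51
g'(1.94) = 138.63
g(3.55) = 889.26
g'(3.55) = 1128.56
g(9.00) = 69078.13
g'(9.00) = 36951.13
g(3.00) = 419.23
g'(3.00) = 618.85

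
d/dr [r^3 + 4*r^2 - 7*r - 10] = 3*r^2 + 8*r - 7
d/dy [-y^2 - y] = -2*y - 1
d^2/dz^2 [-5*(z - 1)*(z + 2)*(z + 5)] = -30*z - 60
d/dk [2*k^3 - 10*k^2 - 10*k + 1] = 6*k^2 - 20*k - 10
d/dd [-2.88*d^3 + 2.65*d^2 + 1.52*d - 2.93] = -8.64*d^2 + 5.3*d + 1.52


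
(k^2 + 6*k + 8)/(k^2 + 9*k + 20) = (k + 2)/(k + 5)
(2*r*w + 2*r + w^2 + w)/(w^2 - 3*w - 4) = (2*r + w)/(w - 4)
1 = 1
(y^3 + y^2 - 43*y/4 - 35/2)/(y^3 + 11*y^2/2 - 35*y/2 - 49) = (y + 5/2)/(y + 7)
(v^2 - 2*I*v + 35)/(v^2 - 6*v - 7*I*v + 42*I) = (v + 5*I)/(v - 6)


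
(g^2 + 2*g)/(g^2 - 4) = g/(g - 2)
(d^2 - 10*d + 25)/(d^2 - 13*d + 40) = (d - 5)/(d - 8)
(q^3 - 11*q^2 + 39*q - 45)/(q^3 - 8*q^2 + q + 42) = (q^2 - 8*q + 15)/(q^2 - 5*q - 14)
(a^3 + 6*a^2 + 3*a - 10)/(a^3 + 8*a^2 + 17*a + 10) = (a - 1)/(a + 1)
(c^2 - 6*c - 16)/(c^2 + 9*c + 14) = (c - 8)/(c + 7)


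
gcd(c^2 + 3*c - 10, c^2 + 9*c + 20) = c + 5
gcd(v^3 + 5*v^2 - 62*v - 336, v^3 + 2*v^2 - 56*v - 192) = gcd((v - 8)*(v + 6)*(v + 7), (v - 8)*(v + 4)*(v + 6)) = v^2 - 2*v - 48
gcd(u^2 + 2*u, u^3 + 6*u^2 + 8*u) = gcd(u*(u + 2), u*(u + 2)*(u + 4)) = u^2 + 2*u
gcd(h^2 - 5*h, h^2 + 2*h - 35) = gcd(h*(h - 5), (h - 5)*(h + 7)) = h - 5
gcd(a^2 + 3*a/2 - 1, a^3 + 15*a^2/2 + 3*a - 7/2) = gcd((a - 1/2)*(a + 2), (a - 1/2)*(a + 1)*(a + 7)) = a - 1/2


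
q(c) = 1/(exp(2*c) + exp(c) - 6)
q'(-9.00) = 0.00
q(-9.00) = -0.17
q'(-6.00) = 0.00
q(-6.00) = -0.17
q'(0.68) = -578.52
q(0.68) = -7.70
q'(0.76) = -22.35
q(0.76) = 1.41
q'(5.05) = -0.00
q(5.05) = 0.00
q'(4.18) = -0.00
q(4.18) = 0.00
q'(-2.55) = -0.00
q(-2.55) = -0.17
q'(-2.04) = -0.00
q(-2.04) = -0.17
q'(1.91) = -0.05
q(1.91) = 0.02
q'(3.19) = -0.00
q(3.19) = 0.00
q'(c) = (-2*exp(2*c) - exp(c))/(exp(2*c) + exp(c) - 6)^2 = (-2*exp(c) - 1)*exp(c)/(exp(2*c) + exp(c) - 6)^2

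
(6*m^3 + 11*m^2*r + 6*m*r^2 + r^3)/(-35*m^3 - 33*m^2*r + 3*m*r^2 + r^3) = (6*m^2 + 5*m*r + r^2)/(-35*m^2 + 2*m*r + r^2)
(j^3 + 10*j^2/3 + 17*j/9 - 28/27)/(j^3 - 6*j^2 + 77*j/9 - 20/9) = (9*j^2 + 33*j + 28)/(3*(3*j^2 - 17*j + 20))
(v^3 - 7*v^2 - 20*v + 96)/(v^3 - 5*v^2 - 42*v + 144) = (v + 4)/(v + 6)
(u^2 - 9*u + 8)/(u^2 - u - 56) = (u - 1)/(u + 7)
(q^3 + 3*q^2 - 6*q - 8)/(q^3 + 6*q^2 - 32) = (q + 1)/(q + 4)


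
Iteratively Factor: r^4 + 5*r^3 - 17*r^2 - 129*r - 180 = (r + 3)*(r^3 + 2*r^2 - 23*r - 60) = (r + 3)^2*(r^2 - r - 20) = (r + 3)^2*(r + 4)*(r - 5)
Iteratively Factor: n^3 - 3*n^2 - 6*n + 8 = (n - 1)*(n^2 - 2*n - 8) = (n - 4)*(n - 1)*(n + 2)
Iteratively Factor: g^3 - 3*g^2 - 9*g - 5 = (g - 5)*(g^2 + 2*g + 1) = (g - 5)*(g + 1)*(g + 1)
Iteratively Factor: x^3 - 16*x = (x)*(x^2 - 16) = x*(x - 4)*(x + 4)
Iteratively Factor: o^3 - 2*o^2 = (o)*(o^2 - 2*o) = o*(o - 2)*(o)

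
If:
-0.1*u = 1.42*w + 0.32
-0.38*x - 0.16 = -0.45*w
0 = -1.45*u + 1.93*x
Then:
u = -0.82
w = -0.17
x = -0.62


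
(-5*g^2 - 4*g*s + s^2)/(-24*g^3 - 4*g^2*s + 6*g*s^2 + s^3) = (5*g^2 + 4*g*s - s^2)/(24*g^3 + 4*g^2*s - 6*g*s^2 - s^3)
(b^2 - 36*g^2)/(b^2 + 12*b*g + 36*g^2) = (b - 6*g)/(b + 6*g)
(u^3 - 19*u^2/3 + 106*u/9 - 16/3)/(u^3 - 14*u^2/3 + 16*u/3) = (u^2 - 11*u/3 + 2)/(u*(u - 2))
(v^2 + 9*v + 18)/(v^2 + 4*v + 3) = (v + 6)/(v + 1)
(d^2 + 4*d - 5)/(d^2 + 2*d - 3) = (d + 5)/(d + 3)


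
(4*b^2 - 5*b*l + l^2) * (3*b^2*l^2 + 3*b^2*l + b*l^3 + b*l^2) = 12*b^4*l^2 + 12*b^4*l - 11*b^3*l^3 - 11*b^3*l^2 - 2*b^2*l^4 - 2*b^2*l^3 + b*l^5 + b*l^4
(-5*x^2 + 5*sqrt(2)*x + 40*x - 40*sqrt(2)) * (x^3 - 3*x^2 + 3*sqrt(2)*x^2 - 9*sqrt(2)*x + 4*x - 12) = -5*x^5 - 10*sqrt(2)*x^4 + 55*x^4 - 110*x^3 + 110*sqrt(2)*x^3 - 220*sqrt(2)*x^2 - 110*x^2 - 220*sqrt(2)*x + 240*x + 480*sqrt(2)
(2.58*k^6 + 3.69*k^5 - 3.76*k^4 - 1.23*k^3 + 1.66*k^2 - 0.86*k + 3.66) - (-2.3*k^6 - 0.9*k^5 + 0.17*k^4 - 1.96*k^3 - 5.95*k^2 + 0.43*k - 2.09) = 4.88*k^6 + 4.59*k^5 - 3.93*k^4 + 0.73*k^3 + 7.61*k^2 - 1.29*k + 5.75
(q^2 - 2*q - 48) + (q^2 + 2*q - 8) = 2*q^2 - 56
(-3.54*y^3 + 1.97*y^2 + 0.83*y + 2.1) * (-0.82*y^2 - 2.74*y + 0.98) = 2.9028*y^5 + 8.0842*y^4 - 9.5476*y^3 - 2.0656*y^2 - 4.9406*y + 2.058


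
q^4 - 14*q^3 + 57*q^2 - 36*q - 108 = (q - 6)^2*(q - 3)*(q + 1)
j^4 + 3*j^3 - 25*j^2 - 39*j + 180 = (j - 3)^2*(j + 4)*(j + 5)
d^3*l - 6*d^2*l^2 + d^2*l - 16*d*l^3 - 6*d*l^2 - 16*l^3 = (d - 8*l)*(d + 2*l)*(d*l + l)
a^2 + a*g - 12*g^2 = (a - 3*g)*(a + 4*g)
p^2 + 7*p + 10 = (p + 2)*(p + 5)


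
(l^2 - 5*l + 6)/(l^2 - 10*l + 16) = (l - 3)/(l - 8)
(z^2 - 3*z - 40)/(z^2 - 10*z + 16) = (z + 5)/(z - 2)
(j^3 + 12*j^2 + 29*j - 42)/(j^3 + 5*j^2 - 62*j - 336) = (j - 1)/(j - 8)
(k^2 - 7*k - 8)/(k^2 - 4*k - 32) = (k + 1)/(k + 4)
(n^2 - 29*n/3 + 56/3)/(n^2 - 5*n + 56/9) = 3*(n - 7)/(3*n - 7)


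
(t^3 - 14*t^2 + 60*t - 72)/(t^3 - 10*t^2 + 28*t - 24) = (t - 6)/(t - 2)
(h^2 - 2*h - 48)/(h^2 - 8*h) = (h + 6)/h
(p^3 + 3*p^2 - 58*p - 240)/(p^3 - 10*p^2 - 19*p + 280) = (p + 6)/(p - 7)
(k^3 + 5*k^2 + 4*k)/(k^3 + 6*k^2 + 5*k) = (k + 4)/(k + 5)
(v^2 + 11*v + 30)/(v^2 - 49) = (v^2 + 11*v + 30)/(v^2 - 49)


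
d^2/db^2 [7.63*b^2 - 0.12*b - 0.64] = 15.2600000000000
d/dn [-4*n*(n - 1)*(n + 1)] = 4 - 12*n^2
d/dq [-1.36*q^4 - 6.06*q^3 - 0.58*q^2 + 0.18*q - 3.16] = -5.44*q^3 - 18.18*q^2 - 1.16*q + 0.18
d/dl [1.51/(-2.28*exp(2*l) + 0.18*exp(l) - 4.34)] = (6.8856*exp(l) - 0.2718)*exp(l)/(2.28*exp(2*l) - 0.18*exp(l) + 4.34)^2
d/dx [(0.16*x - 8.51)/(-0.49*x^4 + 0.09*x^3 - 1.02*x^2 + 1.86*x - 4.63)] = (0.2352*x^4 - 16.7084*x^3 + 2.4609*x^2 - 17.3604*x + 15.0878)/(0.2401*x^8 - 0.0882*x^7 + 1.0077*x^6 - 2.0064*x^5 + 5.9126*x^4 - 4.6278*x^3 + 12.9048*x^2 - 17.2236*x + 21.4369)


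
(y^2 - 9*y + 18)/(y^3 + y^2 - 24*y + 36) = (y - 6)/(y^2 + 4*y - 12)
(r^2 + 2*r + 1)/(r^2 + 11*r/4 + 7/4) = 4*(r + 1)/(4*r + 7)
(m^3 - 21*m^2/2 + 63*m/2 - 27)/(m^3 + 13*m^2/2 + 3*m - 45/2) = (m^2 - 9*m + 18)/(m^2 + 8*m + 15)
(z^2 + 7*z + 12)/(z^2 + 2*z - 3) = (z + 4)/(z - 1)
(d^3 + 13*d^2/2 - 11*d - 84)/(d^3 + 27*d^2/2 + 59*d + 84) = (2*d - 7)/(2*d + 7)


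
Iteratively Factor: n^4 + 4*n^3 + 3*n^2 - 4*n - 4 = (n + 1)*(n^3 + 3*n^2 - 4) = (n + 1)*(n + 2)*(n^2 + n - 2) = (n - 1)*(n + 1)*(n + 2)*(n + 2)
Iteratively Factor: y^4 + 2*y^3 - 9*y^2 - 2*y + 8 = (y + 1)*(y^3 + y^2 - 10*y + 8) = (y - 1)*(y + 1)*(y^2 + 2*y - 8) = (y - 1)*(y + 1)*(y + 4)*(y - 2)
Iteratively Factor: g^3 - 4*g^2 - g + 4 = (g - 4)*(g^2 - 1) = (g - 4)*(g + 1)*(g - 1)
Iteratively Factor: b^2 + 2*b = (b + 2)*(b)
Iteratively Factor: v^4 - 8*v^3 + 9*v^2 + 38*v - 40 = (v - 5)*(v^3 - 3*v^2 - 6*v + 8) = (v - 5)*(v - 4)*(v^2 + v - 2) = (v - 5)*(v - 4)*(v - 1)*(v + 2)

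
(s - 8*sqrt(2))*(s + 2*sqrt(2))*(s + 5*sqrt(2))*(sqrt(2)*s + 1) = sqrt(2)*s^4 - s^3 - 93*sqrt(2)*s^2 - 412*s - 160*sqrt(2)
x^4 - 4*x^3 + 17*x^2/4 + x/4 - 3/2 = (x - 2)*(x - 3/2)*(x - 1)*(x + 1/2)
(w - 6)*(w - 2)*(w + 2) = w^3 - 6*w^2 - 4*w + 24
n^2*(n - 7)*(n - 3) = n^4 - 10*n^3 + 21*n^2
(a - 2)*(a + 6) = a^2 + 4*a - 12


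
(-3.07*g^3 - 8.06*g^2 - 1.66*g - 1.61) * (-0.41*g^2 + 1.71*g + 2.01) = 1.2587*g^5 - 1.9451*g^4 - 19.2727*g^3 - 18.3791*g^2 - 6.0897*g - 3.2361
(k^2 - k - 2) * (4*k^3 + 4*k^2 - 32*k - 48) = 4*k^5 - 44*k^3 - 24*k^2 + 112*k + 96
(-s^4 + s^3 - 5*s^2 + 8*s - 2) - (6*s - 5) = -s^4 + s^3 - 5*s^2 + 2*s + 3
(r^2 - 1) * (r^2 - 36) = r^4 - 37*r^2 + 36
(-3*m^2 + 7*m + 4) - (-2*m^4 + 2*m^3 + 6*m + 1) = 2*m^4 - 2*m^3 - 3*m^2 + m + 3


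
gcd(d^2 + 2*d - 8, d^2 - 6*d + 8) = d - 2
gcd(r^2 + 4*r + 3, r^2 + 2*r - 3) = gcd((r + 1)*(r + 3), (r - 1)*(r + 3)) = r + 3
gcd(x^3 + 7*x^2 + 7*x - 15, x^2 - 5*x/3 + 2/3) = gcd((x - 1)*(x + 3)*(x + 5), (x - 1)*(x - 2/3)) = x - 1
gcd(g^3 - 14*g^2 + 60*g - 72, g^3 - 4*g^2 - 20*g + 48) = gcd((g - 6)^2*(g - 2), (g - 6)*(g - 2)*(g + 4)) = g^2 - 8*g + 12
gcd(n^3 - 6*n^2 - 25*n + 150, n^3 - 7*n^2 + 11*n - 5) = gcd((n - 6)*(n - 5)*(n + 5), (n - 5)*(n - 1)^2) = n - 5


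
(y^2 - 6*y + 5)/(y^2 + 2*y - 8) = (y^2 - 6*y + 5)/(y^2 + 2*y - 8)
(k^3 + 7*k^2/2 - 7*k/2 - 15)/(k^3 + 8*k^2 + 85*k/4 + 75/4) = 2*(k - 2)/(2*k + 5)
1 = 1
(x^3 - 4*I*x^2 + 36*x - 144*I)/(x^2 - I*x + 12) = (x^2 + 36)/(x + 3*I)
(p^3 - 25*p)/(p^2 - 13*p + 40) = p*(p + 5)/(p - 8)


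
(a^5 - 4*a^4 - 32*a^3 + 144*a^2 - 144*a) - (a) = a^5 - 4*a^4 - 32*a^3 + 144*a^2 - 145*a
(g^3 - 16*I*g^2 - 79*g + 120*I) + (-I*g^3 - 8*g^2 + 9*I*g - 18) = g^3 - I*g^3 - 8*g^2 - 16*I*g^2 - 79*g + 9*I*g - 18 + 120*I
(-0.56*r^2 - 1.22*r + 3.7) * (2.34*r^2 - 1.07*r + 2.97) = -1.3104*r^4 - 2.2556*r^3 + 8.3002*r^2 - 7.5824*r + 10.989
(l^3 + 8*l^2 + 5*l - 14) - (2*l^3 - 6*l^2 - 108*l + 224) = -l^3 + 14*l^2 + 113*l - 238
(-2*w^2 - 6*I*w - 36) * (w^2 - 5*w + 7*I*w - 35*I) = -2*w^4 + 10*w^3 - 20*I*w^3 + 6*w^2 + 100*I*w^2 - 30*w - 252*I*w + 1260*I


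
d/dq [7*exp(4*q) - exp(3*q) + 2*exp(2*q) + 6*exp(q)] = (28*exp(3*q) - 3*exp(2*q) + 4*exp(q) + 6)*exp(q)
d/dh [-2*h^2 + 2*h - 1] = 2 - 4*h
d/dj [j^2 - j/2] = 2*j - 1/2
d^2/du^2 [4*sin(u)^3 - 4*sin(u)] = -36*sin(u)^3 + 28*sin(u)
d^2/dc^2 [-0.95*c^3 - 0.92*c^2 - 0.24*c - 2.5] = -5.7*c - 1.84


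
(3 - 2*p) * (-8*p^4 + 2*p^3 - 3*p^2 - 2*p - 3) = 16*p^5 - 28*p^4 + 12*p^3 - 5*p^2 - 9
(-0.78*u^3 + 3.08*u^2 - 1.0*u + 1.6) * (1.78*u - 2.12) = -1.3884*u^4 + 7.136*u^3 - 8.3096*u^2 + 4.968*u - 3.392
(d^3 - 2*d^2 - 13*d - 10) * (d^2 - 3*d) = d^5 - 5*d^4 - 7*d^3 + 29*d^2 + 30*d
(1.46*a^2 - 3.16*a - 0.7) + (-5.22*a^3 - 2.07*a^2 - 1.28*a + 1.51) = -5.22*a^3 - 0.61*a^2 - 4.44*a + 0.81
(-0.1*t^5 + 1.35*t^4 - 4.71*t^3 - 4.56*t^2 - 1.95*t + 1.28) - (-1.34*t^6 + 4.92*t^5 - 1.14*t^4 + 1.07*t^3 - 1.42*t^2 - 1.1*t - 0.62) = 1.34*t^6 - 5.02*t^5 + 2.49*t^4 - 5.78*t^3 - 3.14*t^2 - 0.85*t + 1.9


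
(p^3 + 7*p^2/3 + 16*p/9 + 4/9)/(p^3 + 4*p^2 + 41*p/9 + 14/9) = (3*p + 2)/(3*p + 7)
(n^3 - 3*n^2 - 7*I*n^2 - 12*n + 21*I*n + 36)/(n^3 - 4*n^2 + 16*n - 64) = (n^2 - 3*n*(1 + I) + 9*I)/(n^2 + 4*n*(-1 + I) - 16*I)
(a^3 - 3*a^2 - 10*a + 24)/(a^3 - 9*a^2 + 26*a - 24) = (a + 3)/(a - 3)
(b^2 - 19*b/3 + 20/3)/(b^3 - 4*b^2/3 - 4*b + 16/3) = (b - 5)/(b^2 - 4)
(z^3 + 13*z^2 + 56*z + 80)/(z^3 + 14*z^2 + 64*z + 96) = (z + 5)/(z + 6)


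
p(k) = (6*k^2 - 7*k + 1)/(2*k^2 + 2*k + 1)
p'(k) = (-4*k - 2)*(6*k^2 - 7*k + 1)/(2*k^2 + 2*k + 1)^2 + (12*k - 7)/(2*k^2 + 2*k + 1)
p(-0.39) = 8.86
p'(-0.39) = -29.72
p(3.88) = 1.65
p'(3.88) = 0.27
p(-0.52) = 12.50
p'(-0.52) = -24.44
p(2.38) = 1.07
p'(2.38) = 0.54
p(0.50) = -0.40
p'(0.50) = 0.24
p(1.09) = 0.09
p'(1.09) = 0.99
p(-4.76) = 4.63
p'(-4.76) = 0.40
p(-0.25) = 5.00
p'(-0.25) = -24.00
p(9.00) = 2.34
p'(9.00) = 0.07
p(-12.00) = 3.58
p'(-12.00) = 0.05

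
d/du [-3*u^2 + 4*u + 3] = 4 - 6*u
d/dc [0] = 0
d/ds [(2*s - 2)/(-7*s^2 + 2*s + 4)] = 2*(7*s^2 - 14*s + 6)/(49*s^4 - 28*s^3 - 52*s^2 + 16*s + 16)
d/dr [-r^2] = -2*r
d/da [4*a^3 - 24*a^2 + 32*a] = 12*a^2 - 48*a + 32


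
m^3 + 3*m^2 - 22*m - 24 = (m - 4)*(m + 1)*(m + 6)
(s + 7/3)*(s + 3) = s^2 + 16*s/3 + 7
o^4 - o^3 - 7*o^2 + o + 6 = (o - 3)*(o - 1)*(o + 1)*(o + 2)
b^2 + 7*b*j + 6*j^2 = (b + j)*(b + 6*j)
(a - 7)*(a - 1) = a^2 - 8*a + 7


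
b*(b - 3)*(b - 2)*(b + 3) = b^4 - 2*b^3 - 9*b^2 + 18*b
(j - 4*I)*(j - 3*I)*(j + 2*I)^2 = j^4 - 3*I*j^3 + 12*j^2 - 20*I*j + 48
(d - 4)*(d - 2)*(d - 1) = d^3 - 7*d^2 + 14*d - 8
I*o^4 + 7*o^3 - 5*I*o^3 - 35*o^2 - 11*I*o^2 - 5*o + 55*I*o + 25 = (o - 5)*(o - 5*I)*(o - I)*(I*o + 1)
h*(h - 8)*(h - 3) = h^3 - 11*h^2 + 24*h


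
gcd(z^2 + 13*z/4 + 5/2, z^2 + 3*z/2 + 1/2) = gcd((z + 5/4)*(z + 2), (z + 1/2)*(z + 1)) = 1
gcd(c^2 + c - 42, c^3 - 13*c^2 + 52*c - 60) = c - 6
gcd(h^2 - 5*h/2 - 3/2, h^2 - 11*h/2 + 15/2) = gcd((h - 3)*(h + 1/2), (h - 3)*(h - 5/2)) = h - 3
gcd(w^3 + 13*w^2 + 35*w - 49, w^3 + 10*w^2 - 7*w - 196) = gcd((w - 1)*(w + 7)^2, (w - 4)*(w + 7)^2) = w^2 + 14*w + 49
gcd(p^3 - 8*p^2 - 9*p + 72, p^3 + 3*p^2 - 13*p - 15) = p - 3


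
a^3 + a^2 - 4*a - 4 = (a - 2)*(a + 1)*(a + 2)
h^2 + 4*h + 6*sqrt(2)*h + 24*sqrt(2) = (h + 4)*(h + 6*sqrt(2))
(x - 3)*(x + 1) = x^2 - 2*x - 3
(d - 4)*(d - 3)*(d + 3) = d^3 - 4*d^2 - 9*d + 36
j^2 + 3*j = j*(j + 3)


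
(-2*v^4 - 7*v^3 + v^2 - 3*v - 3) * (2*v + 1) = -4*v^5 - 16*v^4 - 5*v^3 - 5*v^2 - 9*v - 3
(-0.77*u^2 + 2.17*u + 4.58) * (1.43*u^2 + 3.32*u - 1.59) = -1.1011*u^4 + 0.5467*u^3 + 14.9781*u^2 + 11.7553*u - 7.2822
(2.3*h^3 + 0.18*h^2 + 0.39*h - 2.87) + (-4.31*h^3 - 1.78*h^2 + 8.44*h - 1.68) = -2.01*h^3 - 1.6*h^2 + 8.83*h - 4.55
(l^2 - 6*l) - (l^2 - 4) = 4 - 6*l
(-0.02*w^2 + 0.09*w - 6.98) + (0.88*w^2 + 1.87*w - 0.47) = 0.86*w^2 + 1.96*w - 7.45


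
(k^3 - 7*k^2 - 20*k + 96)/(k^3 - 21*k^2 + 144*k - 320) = (k^2 + k - 12)/(k^2 - 13*k + 40)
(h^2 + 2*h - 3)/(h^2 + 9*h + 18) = (h - 1)/(h + 6)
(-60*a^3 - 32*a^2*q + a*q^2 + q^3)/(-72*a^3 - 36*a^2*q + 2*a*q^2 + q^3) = (5*a + q)/(6*a + q)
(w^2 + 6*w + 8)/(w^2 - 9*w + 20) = (w^2 + 6*w + 8)/(w^2 - 9*w + 20)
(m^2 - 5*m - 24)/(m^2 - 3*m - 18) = (m - 8)/(m - 6)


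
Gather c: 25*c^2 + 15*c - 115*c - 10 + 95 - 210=25*c^2 - 100*c - 125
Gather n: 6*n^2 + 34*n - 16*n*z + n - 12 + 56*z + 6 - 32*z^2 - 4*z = 6*n^2 + n*(35 - 16*z) - 32*z^2 + 52*z - 6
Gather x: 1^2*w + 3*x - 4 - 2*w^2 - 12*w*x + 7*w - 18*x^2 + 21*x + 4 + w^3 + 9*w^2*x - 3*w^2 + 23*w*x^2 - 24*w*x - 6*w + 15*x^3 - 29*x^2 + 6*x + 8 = w^3 - 5*w^2 + 2*w + 15*x^3 + x^2*(23*w - 47) + x*(9*w^2 - 36*w + 30) + 8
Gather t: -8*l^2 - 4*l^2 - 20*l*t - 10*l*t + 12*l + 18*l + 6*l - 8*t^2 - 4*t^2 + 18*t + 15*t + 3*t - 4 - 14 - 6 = -12*l^2 + 36*l - 12*t^2 + t*(36 - 30*l) - 24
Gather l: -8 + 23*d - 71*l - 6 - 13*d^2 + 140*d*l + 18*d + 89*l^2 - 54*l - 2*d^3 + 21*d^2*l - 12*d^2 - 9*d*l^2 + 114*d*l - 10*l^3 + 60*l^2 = -2*d^3 - 25*d^2 + 41*d - 10*l^3 + l^2*(149 - 9*d) + l*(21*d^2 + 254*d - 125) - 14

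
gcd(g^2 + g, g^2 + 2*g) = g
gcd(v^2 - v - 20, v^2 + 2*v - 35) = v - 5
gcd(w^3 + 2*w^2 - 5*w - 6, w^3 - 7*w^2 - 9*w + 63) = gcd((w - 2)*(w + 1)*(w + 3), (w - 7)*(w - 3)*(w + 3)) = w + 3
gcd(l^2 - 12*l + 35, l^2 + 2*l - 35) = l - 5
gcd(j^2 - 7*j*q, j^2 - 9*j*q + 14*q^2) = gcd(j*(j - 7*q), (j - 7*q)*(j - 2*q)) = -j + 7*q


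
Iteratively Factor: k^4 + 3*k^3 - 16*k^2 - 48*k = (k + 3)*(k^3 - 16*k) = k*(k + 3)*(k^2 - 16) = k*(k - 4)*(k + 3)*(k + 4)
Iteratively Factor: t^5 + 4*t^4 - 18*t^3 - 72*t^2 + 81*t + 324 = (t + 3)*(t^4 + t^3 - 21*t^2 - 9*t + 108) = (t + 3)*(t + 4)*(t^3 - 3*t^2 - 9*t + 27) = (t - 3)*(t + 3)*(t + 4)*(t^2 - 9) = (t - 3)*(t + 3)^2*(t + 4)*(t - 3)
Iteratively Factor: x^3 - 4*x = (x)*(x^2 - 4) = x*(x - 2)*(x + 2)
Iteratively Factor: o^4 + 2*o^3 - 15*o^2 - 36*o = (o - 4)*(o^3 + 6*o^2 + 9*o) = (o - 4)*(o + 3)*(o^2 + 3*o) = (o - 4)*(o + 3)^2*(o)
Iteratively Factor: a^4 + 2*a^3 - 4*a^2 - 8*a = (a - 2)*(a^3 + 4*a^2 + 4*a) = a*(a - 2)*(a^2 + 4*a + 4) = a*(a - 2)*(a + 2)*(a + 2)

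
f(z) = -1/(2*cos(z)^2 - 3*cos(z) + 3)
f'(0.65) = -0.03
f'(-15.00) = -0.09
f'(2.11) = 0.17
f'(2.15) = 0.16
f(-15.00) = -0.16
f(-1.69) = -0.30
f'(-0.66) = 0.03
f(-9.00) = -0.14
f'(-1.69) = -0.30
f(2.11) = -0.20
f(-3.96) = -0.17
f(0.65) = -0.53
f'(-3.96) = 0.12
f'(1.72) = 0.29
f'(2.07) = 0.18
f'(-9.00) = -0.05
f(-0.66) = -0.53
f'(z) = -(4*sin(z)*cos(z) - 3*sin(z))/(2*cos(z)^2 - 3*cos(z) + 3)^2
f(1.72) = -0.29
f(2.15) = -0.19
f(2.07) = -0.20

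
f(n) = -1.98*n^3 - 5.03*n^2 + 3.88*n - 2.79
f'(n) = -5.94*n^2 - 10.06*n + 3.88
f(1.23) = -9.31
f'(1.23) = -17.48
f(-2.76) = -10.19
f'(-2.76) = -13.60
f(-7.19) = 445.24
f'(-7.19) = -230.86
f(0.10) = -2.45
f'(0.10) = 2.81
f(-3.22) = -1.33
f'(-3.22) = -25.32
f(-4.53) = 60.47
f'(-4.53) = -72.44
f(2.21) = -40.15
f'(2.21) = -47.36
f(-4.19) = 38.29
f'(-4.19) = -58.25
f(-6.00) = 220.53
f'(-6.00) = -149.60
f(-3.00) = -6.24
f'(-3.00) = -19.40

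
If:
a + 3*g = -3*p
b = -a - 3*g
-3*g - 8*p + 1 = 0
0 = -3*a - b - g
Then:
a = -3/23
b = 12/23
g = -3/23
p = 4/23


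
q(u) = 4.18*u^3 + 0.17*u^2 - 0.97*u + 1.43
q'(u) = 12.54*u^2 + 0.34*u - 0.97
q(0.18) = 1.29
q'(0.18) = -0.50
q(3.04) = 117.49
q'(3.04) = 115.95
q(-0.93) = -0.88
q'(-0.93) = 9.56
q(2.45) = 61.55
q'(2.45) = 75.13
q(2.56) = 70.19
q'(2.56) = 82.08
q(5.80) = 817.09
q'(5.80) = 422.85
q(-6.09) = -930.48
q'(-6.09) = 462.04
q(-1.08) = -2.59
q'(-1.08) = 13.29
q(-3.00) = -106.99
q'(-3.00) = 110.87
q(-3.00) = -106.99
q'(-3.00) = 110.87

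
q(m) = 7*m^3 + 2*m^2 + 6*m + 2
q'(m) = 21*m^2 + 4*m + 6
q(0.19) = 3.26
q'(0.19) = 7.52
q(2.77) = 182.74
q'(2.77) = 178.21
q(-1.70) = -36.81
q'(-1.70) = 59.89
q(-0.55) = -1.86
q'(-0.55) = 10.15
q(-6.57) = -1936.24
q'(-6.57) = 886.18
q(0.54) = 6.93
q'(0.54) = 14.28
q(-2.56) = -117.69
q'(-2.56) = 133.39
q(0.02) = 2.12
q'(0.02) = 6.09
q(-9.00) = -4993.00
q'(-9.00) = 1671.00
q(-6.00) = -1474.00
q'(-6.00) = 738.00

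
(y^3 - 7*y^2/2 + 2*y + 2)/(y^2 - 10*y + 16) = (y^2 - 3*y/2 - 1)/(y - 8)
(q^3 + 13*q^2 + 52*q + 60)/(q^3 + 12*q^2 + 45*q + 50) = (q + 6)/(q + 5)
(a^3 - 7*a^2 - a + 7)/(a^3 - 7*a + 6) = (a^2 - 6*a - 7)/(a^2 + a - 6)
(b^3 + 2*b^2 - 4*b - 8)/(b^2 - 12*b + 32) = (b^3 + 2*b^2 - 4*b - 8)/(b^2 - 12*b + 32)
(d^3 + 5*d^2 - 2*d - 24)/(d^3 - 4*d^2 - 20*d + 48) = (d + 3)/(d - 6)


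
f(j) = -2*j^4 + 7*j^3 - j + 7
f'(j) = -8*j^3 + 21*j^2 - 1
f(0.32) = 6.89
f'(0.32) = 0.89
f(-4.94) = -2023.01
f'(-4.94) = 1475.91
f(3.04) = 29.81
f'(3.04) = -31.68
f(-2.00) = -79.00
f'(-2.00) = 147.00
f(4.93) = -340.62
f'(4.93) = -449.18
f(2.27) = 33.50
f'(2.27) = 13.63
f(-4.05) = -992.04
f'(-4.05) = 874.89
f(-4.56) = -1516.92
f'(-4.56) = 1194.22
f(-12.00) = -53549.00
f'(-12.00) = 16847.00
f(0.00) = 7.00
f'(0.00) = -1.00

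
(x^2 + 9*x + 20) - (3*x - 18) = x^2 + 6*x + 38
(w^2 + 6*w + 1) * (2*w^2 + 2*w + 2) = 2*w^4 + 14*w^3 + 16*w^2 + 14*w + 2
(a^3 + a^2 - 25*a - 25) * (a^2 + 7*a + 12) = a^5 + 8*a^4 - 6*a^3 - 188*a^2 - 475*a - 300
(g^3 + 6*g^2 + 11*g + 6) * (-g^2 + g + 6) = -g^5 - 5*g^4 + g^3 + 41*g^2 + 72*g + 36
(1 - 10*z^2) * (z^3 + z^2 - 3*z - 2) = -10*z^5 - 10*z^4 + 31*z^3 + 21*z^2 - 3*z - 2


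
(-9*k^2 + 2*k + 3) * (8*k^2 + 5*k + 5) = -72*k^4 - 29*k^3 - 11*k^2 + 25*k + 15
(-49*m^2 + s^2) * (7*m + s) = -343*m^3 - 49*m^2*s + 7*m*s^2 + s^3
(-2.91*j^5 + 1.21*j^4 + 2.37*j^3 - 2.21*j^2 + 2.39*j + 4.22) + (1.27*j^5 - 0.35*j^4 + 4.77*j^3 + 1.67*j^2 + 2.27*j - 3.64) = -1.64*j^5 + 0.86*j^4 + 7.14*j^3 - 0.54*j^2 + 4.66*j + 0.58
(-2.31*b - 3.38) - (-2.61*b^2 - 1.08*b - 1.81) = 2.61*b^2 - 1.23*b - 1.57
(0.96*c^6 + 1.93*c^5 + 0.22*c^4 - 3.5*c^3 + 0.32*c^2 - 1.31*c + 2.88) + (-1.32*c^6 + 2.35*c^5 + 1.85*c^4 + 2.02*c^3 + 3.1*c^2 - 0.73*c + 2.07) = -0.36*c^6 + 4.28*c^5 + 2.07*c^4 - 1.48*c^3 + 3.42*c^2 - 2.04*c + 4.95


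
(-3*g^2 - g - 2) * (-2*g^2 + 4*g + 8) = 6*g^4 - 10*g^3 - 24*g^2 - 16*g - 16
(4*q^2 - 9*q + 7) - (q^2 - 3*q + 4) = 3*q^2 - 6*q + 3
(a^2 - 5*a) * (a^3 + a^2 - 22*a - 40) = a^5 - 4*a^4 - 27*a^3 + 70*a^2 + 200*a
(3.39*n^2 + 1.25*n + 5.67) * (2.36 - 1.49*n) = -5.0511*n^3 + 6.1379*n^2 - 5.4983*n + 13.3812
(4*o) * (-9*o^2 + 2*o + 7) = -36*o^3 + 8*o^2 + 28*o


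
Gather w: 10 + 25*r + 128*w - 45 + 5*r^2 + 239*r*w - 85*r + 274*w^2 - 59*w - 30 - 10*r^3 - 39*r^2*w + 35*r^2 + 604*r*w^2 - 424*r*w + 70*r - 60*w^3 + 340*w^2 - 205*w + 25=-10*r^3 + 40*r^2 + 10*r - 60*w^3 + w^2*(604*r + 614) + w*(-39*r^2 - 185*r - 136) - 40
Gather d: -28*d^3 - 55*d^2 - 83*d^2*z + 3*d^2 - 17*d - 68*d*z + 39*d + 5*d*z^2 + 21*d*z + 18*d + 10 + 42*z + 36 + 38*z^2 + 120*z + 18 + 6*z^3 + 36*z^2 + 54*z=-28*d^3 + d^2*(-83*z - 52) + d*(5*z^2 - 47*z + 40) + 6*z^3 + 74*z^2 + 216*z + 64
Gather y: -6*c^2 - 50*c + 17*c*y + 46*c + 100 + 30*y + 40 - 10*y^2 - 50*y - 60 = -6*c^2 - 4*c - 10*y^2 + y*(17*c - 20) + 80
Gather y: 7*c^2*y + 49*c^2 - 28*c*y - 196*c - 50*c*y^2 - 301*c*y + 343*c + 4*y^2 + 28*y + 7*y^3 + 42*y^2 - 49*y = 49*c^2 + 147*c + 7*y^3 + y^2*(46 - 50*c) + y*(7*c^2 - 329*c - 21)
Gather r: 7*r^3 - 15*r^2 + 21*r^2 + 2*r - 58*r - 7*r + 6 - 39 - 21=7*r^3 + 6*r^2 - 63*r - 54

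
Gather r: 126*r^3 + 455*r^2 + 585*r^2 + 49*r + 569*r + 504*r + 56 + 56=126*r^3 + 1040*r^2 + 1122*r + 112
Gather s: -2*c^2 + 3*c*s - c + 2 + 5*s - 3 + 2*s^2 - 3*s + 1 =-2*c^2 - c + 2*s^2 + s*(3*c + 2)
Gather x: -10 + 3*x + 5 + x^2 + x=x^2 + 4*x - 5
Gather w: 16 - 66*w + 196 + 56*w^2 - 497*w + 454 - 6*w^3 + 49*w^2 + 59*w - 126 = -6*w^3 + 105*w^2 - 504*w + 540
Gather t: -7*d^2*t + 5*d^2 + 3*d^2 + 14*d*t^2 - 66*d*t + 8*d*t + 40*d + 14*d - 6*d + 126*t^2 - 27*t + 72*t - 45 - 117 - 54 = 8*d^2 + 48*d + t^2*(14*d + 126) + t*(-7*d^2 - 58*d + 45) - 216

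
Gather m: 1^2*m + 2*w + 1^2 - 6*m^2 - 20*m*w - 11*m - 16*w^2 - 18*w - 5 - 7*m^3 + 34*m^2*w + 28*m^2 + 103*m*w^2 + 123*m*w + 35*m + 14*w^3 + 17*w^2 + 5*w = -7*m^3 + m^2*(34*w + 22) + m*(103*w^2 + 103*w + 25) + 14*w^3 + w^2 - 11*w - 4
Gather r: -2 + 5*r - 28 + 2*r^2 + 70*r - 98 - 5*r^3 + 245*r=-5*r^3 + 2*r^2 + 320*r - 128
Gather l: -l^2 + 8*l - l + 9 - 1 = -l^2 + 7*l + 8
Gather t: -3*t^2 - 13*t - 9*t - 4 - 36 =-3*t^2 - 22*t - 40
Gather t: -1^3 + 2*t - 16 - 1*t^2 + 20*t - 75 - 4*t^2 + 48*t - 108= -5*t^2 + 70*t - 200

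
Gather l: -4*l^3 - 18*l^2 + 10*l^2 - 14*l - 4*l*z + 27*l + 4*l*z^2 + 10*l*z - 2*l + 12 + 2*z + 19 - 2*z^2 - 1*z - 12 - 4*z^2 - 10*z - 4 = -4*l^3 - 8*l^2 + l*(4*z^2 + 6*z + 11) - 6*z^2 - 9*z + 15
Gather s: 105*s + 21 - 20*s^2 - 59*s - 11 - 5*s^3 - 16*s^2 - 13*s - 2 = -5*s^3 - 36*s^2 + 33*s + 8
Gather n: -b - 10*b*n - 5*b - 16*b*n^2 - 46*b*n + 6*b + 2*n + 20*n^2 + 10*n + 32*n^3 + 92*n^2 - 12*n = -56*b*n + 32*n^3 + n^2*(112 - 16*b)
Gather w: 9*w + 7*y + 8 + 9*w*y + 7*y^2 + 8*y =w*(9*y + 9) + 7*y^2 + 15*y + 8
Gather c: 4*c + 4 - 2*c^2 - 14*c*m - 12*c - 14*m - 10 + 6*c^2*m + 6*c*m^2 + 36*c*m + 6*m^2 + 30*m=c^2*(6*m - 2) + c*(6*m^2 + 22*m - 8) + 6*m^2 + 16*m - 6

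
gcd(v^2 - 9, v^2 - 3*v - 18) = v + 3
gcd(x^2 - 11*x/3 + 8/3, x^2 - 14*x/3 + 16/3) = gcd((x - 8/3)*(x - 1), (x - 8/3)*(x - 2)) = x - 8/3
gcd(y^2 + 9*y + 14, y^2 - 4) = y + 2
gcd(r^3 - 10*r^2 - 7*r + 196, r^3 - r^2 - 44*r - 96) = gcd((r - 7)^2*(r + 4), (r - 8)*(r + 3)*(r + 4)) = r + 4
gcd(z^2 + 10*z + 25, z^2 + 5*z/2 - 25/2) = z + 5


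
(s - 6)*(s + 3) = s^2 - 3*s - 18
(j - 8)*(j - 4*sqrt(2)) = j^2 - 8*j - 4*sqrt(2)*j + 32*sqrt(2)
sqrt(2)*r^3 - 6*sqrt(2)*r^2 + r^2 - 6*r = r*(r - 6)*(sqrt(2)*r + 1)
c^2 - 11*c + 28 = (c - 7)*(c - 4)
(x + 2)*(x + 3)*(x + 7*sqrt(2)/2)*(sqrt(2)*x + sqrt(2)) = sqrt(2)*x^4 + 7*x^3 + 6*sqrt(2)*x^3 + 11*sqrt(2)*x^2 + 42*x^2 + 6*sqrt(2)*x + 77*x + 42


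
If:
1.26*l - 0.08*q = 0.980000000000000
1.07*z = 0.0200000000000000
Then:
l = 0.0634920634920635*q + 0.777777777777778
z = 0.02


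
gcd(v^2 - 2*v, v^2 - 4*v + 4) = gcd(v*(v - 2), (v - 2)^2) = v - 2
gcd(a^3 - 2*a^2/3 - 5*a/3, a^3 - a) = a^2 + a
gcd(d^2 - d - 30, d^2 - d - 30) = d^2 - d - 30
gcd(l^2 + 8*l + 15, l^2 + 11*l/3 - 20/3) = l + 5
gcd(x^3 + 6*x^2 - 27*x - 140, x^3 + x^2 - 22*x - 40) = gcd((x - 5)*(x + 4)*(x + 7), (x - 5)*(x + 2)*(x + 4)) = x^2 - x - 20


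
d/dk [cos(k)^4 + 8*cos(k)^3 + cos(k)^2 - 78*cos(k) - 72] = 2*(-2*cos(k)^3 - 12*cos(k)^2 - cos(k) + 39)*sin(k)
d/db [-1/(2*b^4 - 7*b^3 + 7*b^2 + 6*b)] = (8*b^3 - 21*b^2 + 14*b + 6)/(b^2*(2*b^3 - 7*b^2 + 7*b + 6)^2)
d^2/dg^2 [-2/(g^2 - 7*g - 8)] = 4*(-g^2 + 7*g + (2*g - 7)^2 + 8)/(-g^2 + 7*g + 8)^3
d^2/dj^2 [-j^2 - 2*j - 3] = -2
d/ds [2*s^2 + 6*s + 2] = 4*s + 6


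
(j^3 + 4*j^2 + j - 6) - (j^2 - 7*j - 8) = j^3 + 3*j^2 + 8*j + 2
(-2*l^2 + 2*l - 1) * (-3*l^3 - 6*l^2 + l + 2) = 6*l^5 + 6*l^4 - 11*l^3 + 4*l^2 + 3*l - 2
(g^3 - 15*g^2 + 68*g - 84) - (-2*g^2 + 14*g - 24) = g^3 - 13*g^2 + 54*g - 60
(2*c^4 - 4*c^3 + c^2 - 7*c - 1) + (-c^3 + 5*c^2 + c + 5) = 2*c^4 - 5*c^3 + 6*c^2 - 6*c + 4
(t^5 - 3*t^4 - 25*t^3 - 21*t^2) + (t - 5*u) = t^5 - 3*t^4 - 25*t^3 - 21*t^2 + t - 5*u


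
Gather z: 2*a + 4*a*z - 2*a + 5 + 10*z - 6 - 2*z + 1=z*(4*a + 8)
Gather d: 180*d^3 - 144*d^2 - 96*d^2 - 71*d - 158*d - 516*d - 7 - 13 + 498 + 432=180*d^3 - 240*d^2 - 745*d + 910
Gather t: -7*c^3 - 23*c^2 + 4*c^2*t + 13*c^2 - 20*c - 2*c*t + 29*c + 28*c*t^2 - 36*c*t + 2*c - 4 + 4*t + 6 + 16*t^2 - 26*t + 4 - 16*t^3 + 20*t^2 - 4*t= -7*c^3 - 10*c^2 + 11*c - 16*t^3 + t^2*(28*c + 36) + t*(4*c^2 - 38*c - 26) + 6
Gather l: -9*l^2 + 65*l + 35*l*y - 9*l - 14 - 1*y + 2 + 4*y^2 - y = -9*l^2 + l*(35*y + 56) + 4*y^2 - 2*y - 12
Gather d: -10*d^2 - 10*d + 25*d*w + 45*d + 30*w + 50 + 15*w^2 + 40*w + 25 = -10*d^2 + d*(25*w + 35) + 15*w^2 + 70*w + 75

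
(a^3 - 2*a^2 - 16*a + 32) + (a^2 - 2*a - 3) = a^3 - a^2 - 18*a + 29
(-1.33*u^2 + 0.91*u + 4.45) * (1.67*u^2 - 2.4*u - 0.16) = -2.2211*u^4 + 4.7117*u^3 + 5.4603*u^2 - 10.8256*u - 0.712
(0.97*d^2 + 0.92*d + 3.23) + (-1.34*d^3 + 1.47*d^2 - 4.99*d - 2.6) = -1.34*d^3 + 2.44*d^2 - 4.07*d + 0.63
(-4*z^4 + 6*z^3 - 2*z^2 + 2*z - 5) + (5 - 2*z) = -4*z^4 + 6*z^3 - 2*z^2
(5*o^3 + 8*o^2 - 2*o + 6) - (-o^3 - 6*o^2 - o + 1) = 6*o^3 + 14*o^2 - o + 5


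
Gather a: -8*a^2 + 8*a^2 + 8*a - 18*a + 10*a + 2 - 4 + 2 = 0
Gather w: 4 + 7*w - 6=7*w - 2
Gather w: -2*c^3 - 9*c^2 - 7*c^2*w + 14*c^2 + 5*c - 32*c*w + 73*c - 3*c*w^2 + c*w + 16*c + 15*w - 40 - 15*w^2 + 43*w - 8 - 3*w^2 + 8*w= -2*c^3 + 5*c^2 + 94*c + w^2*(-3*c - 18) + w*(-7*c^2 - 31*c + 66) - 48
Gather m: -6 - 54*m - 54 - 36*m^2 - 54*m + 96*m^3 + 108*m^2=96*m^3 + 72*m^2 - 108*m - 60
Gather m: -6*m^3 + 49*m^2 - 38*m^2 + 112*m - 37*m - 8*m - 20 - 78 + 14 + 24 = -6*m^3 + 11*m^2 + 67*m - 60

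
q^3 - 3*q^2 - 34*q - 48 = (q - 8)*(q + 2)*(q + 3)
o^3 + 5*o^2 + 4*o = o*(o + 1)*(o + 4)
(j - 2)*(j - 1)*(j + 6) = j^3 + 3*j^2 - 16*j + 12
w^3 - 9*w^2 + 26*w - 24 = (w - 4)*(w - 3)*(w - 2)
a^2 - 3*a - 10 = (a - 5)*(a + 2)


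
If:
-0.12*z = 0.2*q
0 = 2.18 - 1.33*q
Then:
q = 1.64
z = -2.73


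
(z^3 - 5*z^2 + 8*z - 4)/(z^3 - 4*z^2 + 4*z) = (z - 1)/z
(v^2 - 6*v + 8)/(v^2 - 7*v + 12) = (v - 2)/(v - 3)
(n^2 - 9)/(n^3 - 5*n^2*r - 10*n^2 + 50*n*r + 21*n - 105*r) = (-n - 3)/(-n^2 + 5*n*r + 7*n - 35*r)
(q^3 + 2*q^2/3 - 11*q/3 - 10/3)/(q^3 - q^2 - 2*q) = (q + 5/3)/q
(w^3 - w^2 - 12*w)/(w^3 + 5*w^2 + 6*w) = (w - 4)/(w + 2)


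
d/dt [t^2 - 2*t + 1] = 2*t - 2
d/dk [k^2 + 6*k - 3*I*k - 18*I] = 2*k + 6 - 3*I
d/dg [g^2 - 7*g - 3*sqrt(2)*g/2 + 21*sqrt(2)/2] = 2*g - 7 - 3*sqrt(2)/2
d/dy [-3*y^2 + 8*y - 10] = 8 - 6*y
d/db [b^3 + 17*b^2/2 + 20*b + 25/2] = 3*b^2 + 17*b + 20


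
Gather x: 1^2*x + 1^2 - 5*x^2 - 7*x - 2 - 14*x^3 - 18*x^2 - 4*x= -14*x^3 - 23*x^2 - 10*x - 1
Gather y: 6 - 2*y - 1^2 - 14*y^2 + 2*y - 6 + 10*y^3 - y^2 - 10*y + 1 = 10*y^3 - 15*y^2 - 10*y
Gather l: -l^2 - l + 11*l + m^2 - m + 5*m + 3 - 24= -l^2 + 10*l + m^2 + 4*m - 21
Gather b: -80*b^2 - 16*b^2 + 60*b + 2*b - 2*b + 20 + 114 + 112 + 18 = -96*b^2 + 60*b + 264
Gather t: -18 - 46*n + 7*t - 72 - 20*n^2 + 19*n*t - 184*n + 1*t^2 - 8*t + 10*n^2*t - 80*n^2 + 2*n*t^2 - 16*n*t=-100*n^2 - 230*n + t^2*(2*n + 1) + t*(10*n^2 + 3*n - 1) - 90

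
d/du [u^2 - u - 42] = 2*u - 1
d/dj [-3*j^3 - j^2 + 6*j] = -9*j^2 - 2*j + 6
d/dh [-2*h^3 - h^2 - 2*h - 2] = -6*h^2 - 2*h - 2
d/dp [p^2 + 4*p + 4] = 2*p + 4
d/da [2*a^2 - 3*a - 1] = 4*a - 3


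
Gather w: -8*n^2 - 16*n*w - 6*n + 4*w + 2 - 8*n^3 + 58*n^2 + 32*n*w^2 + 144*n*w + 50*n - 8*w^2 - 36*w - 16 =-8*n^3 + 50*n^2 + 44*n + w^2*(32*n - 8) + w*(128*n - 32) - 14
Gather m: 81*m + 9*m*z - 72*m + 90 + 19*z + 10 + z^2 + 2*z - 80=m*(9*z + 9) + z^2 + 21*z + 20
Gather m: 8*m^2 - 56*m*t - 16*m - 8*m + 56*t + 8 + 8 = 8*m^2 + m*(-56*t - 24) + 56*t + 16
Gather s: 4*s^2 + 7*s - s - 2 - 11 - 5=4*s^2 + 6*s - 18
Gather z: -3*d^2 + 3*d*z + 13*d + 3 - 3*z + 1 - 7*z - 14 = -3*d^2 + 13*d + z*(3*d - 10) - 10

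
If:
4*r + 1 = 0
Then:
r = -1/4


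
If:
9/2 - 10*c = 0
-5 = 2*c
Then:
No Solution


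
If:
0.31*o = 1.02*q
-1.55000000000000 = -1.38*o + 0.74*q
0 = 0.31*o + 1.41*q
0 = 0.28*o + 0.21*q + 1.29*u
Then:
No Solution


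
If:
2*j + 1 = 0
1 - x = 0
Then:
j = -1/2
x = 1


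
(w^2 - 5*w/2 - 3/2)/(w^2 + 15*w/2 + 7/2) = (w - 3)/(w + 7)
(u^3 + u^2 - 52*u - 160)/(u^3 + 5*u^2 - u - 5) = (u^2 - 4*u - 32)/(u^2 - 1)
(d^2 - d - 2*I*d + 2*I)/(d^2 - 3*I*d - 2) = (d - 1)/(d - I)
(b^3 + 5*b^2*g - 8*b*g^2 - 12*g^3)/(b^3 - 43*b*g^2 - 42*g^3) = (b - 2*g)/(b - 7*g)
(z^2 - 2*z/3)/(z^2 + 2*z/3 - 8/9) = 3*z/(3*z + 4)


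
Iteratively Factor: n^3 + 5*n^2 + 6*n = (n + 3)*(n^2 + 2*n) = (n + 2)*(n + 3)*(n)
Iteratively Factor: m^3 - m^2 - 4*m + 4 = (m - 1)*(m^2 - 4) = (m - 1)*(m + 2)*(m - 2)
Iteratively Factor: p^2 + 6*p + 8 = (p + 4)*(p + 2)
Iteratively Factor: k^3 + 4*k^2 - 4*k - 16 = (k + 4)*(k^2 - 4) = (k - 2)*(k + 4)*(k + 2)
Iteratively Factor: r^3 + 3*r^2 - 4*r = (r + 4)*(r^2 - r) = (r - 1)*(r + 4)*(r)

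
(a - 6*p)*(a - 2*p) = a^2 - 8*a*p + 12*p^2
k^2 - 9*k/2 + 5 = (k - 5/2)*(k - 2)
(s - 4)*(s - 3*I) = s^2 - 4*s - 3*I*s + 12*I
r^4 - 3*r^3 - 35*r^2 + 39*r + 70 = (r - 7)*(r - 2)*(r + 1)*(r + 5)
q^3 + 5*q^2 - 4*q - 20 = (q - 2)*(q + 2)*(q + 5)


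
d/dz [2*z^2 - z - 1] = 4*z - 1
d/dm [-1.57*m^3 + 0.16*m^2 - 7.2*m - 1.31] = -4.71*m^2 + 0.32*m - 7.2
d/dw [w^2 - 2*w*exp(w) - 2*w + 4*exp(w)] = -2*w*exp(w) + 2*w + 2*exp(w) - 2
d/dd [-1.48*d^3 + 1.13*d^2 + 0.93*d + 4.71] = -4.44*d^2 + 2.26*d + 0.93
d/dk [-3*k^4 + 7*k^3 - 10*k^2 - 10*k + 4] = -12*k^3 + 21*k^2 - 20*k - 10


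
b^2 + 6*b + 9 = (b + 3)^2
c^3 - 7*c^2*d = c^2*(c - 7*d)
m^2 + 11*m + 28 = (m + 4)*(m + 7)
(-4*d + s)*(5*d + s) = -20*d^2 + d*s + s^2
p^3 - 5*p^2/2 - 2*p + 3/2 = (p - 3)*(p - 1/2)*(p + 1)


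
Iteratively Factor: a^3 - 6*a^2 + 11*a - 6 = (a - 1)*(a^2 - 5*a + 6) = (a - 2)*(a - 1)*(a - 3)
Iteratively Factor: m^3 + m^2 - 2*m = (m)*(m^2 + m - 2) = m*(m - 1)*(m + 2)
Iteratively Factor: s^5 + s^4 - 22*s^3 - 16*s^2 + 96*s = (s + 4)*(s^4 - 3*s^3 - 10*s^2 + 24*s) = (s + 3)*(s + 4)*(s^3 - 6*s^2 + 8*s) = (s - 2)*(s + 3)*(s + 4)*(s^2 - 4*s) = s*(s - 2)*(s + 3)*(s + 4)*(s - 4)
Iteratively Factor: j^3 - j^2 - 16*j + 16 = (j - 4)*(j^2 + 3*j - 4) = (j - 4)*(j - 1)*(j + 4)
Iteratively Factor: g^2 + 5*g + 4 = (g + 4)*(g + 1)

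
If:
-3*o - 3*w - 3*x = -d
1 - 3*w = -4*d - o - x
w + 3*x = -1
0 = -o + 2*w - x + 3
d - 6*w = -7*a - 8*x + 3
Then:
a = -62/147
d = -9/7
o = 2/3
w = -8/7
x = 1/21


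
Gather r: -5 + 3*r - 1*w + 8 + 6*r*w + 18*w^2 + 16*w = r*(6*w + 3) + 18*w^2 + 15*w + 3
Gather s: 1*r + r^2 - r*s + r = r^2 - r*s + 2*r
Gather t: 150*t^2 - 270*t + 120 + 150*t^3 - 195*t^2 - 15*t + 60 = 150*t^3 - 45*t^2 - 285*t + 180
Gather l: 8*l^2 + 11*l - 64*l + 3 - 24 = 8*l^2 - 53*l - 21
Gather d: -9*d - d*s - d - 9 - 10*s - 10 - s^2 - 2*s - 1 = d*(-s - 10) - s^2 - 12*s - 20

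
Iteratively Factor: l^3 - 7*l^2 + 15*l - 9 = (l - 3)*(l^2 - 4*l + 3) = (l - 3)^2*(l - 1)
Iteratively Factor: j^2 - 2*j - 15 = (j - 5)*(j + 3)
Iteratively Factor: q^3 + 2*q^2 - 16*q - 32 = (q + 4)*(q^2 - 2*q - 8) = (q + 2)*(q + 4)*(q - 4)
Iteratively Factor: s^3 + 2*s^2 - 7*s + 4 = (s + 4)*(s^2 - 2*s + 1) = (s - 1)*(s + 4)*(s - 1)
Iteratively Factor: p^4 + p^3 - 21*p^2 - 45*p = (p + 3)*(p^3 - 2*p^2 - 15*p) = p*(p + 3)*(p^2 - 2*p - 15) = p*(p - 5)*(p + 3)*(p + 3)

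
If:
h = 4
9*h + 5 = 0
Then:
No Solution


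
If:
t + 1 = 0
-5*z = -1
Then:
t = -1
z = 1/5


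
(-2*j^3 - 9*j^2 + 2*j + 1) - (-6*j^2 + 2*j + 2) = -2*j^3 - 3*j^2 - 1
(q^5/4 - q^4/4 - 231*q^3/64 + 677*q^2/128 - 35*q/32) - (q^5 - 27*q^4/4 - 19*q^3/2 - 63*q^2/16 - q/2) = -3*q^5/4 + 13*q^4/2 + 377*q^3/64 + 1181*q^2/128 - 19*q/32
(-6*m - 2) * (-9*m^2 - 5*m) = 54*m^3 + 48*m^2 + 10*m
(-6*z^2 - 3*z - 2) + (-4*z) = -6*z^2 - 7*z - 2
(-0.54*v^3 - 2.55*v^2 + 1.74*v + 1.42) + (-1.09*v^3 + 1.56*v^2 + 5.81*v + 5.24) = -1.63*v^3 - 0.99*v^2 + 7.55*v + 6.66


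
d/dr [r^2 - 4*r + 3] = 2*r - 4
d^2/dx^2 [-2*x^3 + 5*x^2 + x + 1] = 10 - 12*x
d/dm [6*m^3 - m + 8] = 18*m^2 - 1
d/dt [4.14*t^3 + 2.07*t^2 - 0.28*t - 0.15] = 12.42*t^2 + 4.14*t - 0.28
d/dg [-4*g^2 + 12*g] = 12 - 8*g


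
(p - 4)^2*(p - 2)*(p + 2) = p^4 - 8*p^3 + 12*p^2 + 32*p - 64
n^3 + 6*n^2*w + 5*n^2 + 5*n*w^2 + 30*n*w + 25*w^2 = (n + 5)*(n + w)*(n + 5*w)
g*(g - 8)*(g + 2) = g^3 - 6*g^2 - 16*g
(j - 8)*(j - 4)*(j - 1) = j^3 - 13*j^2 + 44*j - 32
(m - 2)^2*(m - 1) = m^3 - 5*m^2 + 8*m - 4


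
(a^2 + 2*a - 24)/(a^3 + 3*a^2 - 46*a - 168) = (a - 4)/(a^2 - 3*a - 28)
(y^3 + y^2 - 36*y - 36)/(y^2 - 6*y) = y + 7 + 6/y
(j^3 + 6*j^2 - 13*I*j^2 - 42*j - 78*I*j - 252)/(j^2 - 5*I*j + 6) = (j^2 + j*(6 - 7*I) - 42*I)/(j + I)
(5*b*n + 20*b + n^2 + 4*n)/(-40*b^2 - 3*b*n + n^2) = (-n - 4)/(8*b - n)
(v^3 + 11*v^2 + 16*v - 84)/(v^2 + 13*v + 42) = v - 2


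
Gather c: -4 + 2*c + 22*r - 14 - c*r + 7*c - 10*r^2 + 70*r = c*(9 - r) - 10*r^2 + 92*r - 18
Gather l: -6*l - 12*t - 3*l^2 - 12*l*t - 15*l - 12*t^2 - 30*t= -3*l^2 + l*(-12*t - 21) - 12*t^2 - 42*t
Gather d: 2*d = 2*d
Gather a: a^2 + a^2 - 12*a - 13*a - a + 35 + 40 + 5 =2*a^2 - 26*a + 80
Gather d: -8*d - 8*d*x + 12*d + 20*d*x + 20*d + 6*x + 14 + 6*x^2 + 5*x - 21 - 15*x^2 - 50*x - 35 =d*(12*x + 24) - 9*x^2 - 39*x - 42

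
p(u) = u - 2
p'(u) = 1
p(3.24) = 1.24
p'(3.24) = 1.00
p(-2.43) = -4.43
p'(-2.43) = 1.00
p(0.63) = -1.37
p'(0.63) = 1.00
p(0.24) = -1.76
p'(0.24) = 1.00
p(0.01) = -1.99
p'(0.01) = 1.00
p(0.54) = -1.46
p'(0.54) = 1.00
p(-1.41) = -3.41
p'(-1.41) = 1.00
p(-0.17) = -2.17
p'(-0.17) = 1.00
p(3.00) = 1.00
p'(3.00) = 1.00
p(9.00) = 7.00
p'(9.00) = 1.00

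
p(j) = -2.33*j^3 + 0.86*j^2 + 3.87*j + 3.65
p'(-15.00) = -1594.68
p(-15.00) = 8002.85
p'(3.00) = -53.88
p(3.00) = -39.91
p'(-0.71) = -0.87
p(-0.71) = 2.17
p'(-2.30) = -37.06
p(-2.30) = 27.65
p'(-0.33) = 2.54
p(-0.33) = 2.55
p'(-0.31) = 2.67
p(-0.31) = 2.60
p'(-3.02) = -65.08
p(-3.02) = 63.98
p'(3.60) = -80.53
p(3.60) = -79.98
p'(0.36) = 3.58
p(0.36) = 5.05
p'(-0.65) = -0.20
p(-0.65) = 2.14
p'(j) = -6.99*j^2 + 1.72*j + 3.87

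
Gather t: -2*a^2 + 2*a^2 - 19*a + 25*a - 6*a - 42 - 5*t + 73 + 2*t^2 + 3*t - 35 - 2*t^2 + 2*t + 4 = 0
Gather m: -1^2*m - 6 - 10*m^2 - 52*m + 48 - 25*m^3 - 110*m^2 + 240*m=-25*m^3 - 120*m^2 + 187*m + 42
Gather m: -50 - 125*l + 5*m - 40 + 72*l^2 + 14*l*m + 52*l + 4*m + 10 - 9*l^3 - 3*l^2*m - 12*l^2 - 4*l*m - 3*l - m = -9*l^3 + 60*l^2 - 76*l + m*(-3*l^2 + 10*l + 8) - 80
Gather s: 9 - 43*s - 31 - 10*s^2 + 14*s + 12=-10*s^2 - 29*s - 10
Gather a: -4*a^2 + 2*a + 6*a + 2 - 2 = -4*a^2 + 8*a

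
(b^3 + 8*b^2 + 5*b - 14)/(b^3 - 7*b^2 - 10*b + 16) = (b + 7)/(b - 8)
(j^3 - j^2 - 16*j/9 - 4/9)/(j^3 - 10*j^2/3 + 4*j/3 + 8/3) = (j + 1/3)/(j - 2)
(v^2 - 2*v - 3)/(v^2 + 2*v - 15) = (v + 1)/(v + 5)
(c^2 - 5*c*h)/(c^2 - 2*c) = (c - 5*h)/(c - 2)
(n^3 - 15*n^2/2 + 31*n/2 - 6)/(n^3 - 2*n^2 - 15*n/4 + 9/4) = 2*(n - 4)/(2*n + 3)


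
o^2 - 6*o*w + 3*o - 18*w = (o + 3)*(o - 6*w)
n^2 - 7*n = n*(n - 7)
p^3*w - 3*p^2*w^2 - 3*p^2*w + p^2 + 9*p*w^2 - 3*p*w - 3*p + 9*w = (p - 3)*(p - 3*w)*(p*w + 1)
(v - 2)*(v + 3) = v^2 + v - 6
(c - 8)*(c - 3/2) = c^2 - 19*c/2 + 12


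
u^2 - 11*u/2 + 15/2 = (u - 3)*(u - 5/2)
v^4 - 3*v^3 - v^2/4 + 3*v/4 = v*(v - 3)*(v - 1/2)*(v + 1/2)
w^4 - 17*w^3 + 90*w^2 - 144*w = w*(w - 8)*(w - 6)*(w - 3)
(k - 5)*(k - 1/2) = k^2 - 11*k/2 + 5/2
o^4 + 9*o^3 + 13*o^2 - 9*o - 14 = (o - 1)*(o + 1)*(o + 2)*(o + 7)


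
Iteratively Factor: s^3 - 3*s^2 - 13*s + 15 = (s - 5)*(s^2 + 2*s - 3) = (s - 5)*(s + 3)*(s - 1)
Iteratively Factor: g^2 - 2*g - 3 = (g + 1)*(g - 3)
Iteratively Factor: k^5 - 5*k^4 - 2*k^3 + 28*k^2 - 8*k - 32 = (k - 2)*(k^4 - 3*k^3 - 8*k^2 + 12*k + 16) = (k - 2)*(k + 1)*(k^3 - 4*k^2 - 4*k + 16) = (k - 2)*(k + 1)*(k + 2)*(k^2 - 6*k + 8) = (k - 4)*(k - 2)*(k + 1)*(k + 2)*(k - 2)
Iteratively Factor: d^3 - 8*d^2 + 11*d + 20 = (d - 4)*(d^2 - 4*d - 5) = (d - 4)*(d + 1)*(d - 5)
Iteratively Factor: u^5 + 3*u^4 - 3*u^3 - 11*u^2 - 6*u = (u - 2)*(u^4 + 5*u^3 + 7*u^2 + 3*u) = (u - 2)*(u + 1)*(u^3 + 4*u^2 + 3*u) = (u - 2)*(u + 1)^2*(u^2 + 3*u) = u*(u - 2)*(u + 1)^2*(u + 3)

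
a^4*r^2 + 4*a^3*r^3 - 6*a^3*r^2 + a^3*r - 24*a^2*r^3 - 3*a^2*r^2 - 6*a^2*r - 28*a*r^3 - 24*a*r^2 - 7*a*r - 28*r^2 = (a - 7)*(a + 4*r)*(a*r + 1)*(a*r + r)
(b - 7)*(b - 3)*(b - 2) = b^3 - 12*b^2 + 41*b - 42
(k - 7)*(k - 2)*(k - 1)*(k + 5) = k^4 - 5*k^3 - 27*k^2 + 101*k - 70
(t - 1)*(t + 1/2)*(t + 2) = t^3 + 3*t^2/2 - 3*t/2 - 1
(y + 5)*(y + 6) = y^2 + 11*y + 30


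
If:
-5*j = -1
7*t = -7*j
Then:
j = 1/5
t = -1/5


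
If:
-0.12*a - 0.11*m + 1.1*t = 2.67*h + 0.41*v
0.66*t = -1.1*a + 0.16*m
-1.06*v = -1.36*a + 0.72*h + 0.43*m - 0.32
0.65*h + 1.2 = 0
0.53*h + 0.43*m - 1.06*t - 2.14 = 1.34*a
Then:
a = 3.09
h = -1.85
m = 10.41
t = -2.62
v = 1.29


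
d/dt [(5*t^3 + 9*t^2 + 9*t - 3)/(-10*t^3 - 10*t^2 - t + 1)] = 2*(20*t^4 + 85*t^3 + 3*t^2 - 21*t + 3)/(100*t^6 + 200*t^5 + 120*t^4 - 19*t^2 - 2*t + 1)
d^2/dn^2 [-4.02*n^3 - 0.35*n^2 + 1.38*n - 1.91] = -24.12*n - 0.7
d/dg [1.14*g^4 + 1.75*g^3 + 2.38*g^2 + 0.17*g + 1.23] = 4.56*g^3 + 5.25*g^2 + 4.76*g + 0.17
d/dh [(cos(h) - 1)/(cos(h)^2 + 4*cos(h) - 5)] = sin(h)/(cos(h) + 5)^2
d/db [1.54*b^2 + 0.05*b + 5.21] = 3.08*b + 0.05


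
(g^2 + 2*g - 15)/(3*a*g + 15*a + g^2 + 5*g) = (g - 3)/(3*a + g)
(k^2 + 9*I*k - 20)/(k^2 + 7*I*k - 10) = (k + 4*I)/(k + 2*I)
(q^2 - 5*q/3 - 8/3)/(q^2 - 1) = (q - 8/3)/(q - 1)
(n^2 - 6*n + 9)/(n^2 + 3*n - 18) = (n - 3)/(n + 6)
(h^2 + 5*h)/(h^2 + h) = (h + 5)/(h + 1)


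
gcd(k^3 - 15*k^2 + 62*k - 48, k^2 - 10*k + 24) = k - 6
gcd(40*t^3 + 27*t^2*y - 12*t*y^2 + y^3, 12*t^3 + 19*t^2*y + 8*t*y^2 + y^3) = t + y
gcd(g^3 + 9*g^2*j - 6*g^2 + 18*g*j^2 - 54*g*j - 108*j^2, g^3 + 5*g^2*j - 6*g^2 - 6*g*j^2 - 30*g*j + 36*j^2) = g^2 + 6*g*j - 6*g - 36*j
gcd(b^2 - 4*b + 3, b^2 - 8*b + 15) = b - 3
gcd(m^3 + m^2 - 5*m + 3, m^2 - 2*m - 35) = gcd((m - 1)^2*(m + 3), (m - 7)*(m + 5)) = 1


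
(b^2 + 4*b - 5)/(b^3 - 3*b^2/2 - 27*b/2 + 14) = 2*(b + 5)/(2*b^2 - b - 28)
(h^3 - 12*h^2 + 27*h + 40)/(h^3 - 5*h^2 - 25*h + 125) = (h^2 - 7*h - 8)/(h^2 - 25)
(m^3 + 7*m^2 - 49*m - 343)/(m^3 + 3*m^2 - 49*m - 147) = (m + 7)/(m + 3)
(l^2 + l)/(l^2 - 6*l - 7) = l/(l - 7)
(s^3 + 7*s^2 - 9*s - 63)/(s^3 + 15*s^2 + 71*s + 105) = (s - 3)/(s + 5)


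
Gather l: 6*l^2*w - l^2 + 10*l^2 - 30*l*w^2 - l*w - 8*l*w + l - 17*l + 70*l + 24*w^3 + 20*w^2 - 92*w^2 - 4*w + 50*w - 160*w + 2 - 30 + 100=l^2*(6*w + 9) + l*(-30*w^2 - 9*w + 54) + 24*w^3 - 72*w^2 - 114*w + 72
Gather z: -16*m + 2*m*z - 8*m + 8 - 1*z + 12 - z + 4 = -24*m + z*(2*m - 2) + 24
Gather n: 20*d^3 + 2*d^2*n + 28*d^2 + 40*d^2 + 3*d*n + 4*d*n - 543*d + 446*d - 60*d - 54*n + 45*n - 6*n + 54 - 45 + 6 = 20*d^3 + 68*d^2 - 157*d + n*(2*d^2 + 7*d - 15) + 15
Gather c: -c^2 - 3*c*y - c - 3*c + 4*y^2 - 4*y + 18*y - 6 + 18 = -c^2 + c*(-3*y - 4) + 4*y^2 + 14*y + 12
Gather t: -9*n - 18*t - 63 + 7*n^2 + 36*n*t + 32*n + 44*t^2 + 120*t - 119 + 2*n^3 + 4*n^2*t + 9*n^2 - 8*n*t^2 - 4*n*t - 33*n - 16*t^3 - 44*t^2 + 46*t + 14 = 2*n^3 + 16*n^2 - 8*n*t^2 - 10*n - 16*t^3 + t*(4*n^2 + 32*n + 148) - 168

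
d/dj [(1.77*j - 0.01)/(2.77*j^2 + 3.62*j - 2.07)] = (-4.9029*j^2 + 0.0553999999999997*j - 3.6277)/(7.6729*j^4 + 20.0548*j^3 + 1.6366*j^2 - 14.9868*j + 4.2849)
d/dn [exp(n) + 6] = exp(n)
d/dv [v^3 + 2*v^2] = v*(3*v + 4)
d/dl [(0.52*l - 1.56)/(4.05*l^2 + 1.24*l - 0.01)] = (-2.106*l^2 + 12.636*l + 1.9292)/(16.4025*l^4 + 10.044*l^3 + 1.4566*l^2 - 0.0248*l + 0.0001)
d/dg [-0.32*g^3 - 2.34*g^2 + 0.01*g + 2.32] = -0.96*g^2 - 4.68*g + 0.01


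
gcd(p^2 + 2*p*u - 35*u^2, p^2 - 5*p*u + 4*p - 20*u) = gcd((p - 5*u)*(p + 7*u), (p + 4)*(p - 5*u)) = p - 5*u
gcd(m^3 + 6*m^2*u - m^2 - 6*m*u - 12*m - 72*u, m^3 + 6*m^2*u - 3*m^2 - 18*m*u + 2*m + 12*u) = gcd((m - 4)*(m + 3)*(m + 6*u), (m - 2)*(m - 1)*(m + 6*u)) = m + 6*u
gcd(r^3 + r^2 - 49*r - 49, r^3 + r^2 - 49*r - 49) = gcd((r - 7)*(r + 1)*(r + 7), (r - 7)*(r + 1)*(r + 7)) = r^3 + r^2 - 49*r - 49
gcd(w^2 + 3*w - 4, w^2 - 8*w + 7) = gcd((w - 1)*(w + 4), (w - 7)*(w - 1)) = w - 1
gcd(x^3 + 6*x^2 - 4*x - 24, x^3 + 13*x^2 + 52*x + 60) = x^2 + 8*x + 12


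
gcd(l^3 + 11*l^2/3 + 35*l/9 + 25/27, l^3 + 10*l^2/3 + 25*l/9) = l^2 + 10*l/3 + 25/9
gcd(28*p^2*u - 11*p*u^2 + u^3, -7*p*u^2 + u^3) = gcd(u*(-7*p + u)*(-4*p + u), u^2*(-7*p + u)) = 7*p*u - u^2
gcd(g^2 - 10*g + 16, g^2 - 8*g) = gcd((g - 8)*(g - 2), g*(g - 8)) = g - 8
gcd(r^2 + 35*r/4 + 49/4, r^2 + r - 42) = r + 7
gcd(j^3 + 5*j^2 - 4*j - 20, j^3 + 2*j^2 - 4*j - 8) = j^2 - 4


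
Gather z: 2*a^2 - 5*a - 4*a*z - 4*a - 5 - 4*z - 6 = 2*a^2 - 9*a + z*(-4*a - 4) - 11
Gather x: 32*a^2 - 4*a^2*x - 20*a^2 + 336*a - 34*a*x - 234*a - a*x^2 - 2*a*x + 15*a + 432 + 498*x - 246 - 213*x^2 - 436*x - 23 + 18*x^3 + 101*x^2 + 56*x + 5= 12*a^2 + 117*a + 18*x^3 + x^2*(-a - 112) + x*(-4*a^2 - 36*a + 118) + 168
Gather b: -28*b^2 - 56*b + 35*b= -28*b^2 - 21*b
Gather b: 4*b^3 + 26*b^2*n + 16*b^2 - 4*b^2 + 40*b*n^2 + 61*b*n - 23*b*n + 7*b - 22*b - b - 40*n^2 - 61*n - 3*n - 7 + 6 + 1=4*b^3 + b^2*(26*n + 12) + b*(40*n^2 + 38*n - 16) - 40*n^2 - 64*n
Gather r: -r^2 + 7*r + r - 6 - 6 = -r^2 + 8*r - 12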